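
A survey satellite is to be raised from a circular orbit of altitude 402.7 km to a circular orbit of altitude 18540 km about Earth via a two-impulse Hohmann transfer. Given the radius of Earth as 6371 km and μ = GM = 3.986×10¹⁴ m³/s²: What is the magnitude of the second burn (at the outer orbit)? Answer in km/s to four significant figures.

Δv ≈ 1.384 km/s

r₁ = 6371 + 402.7 = 6773.7 km = 6.7737×10⁶ m.
r₂ = 6371 + 18540 = 24911 km = 2.4911×10⁷ m.
Transfer ellipse a_t = (r₁ + r₂)/2 = 1.584×10⁷ m.
At r₁: circular v_c1 = √(μ/r₁) = 7671 m/s; transfer-perigee v_p = √[μ(2/r₁ − 1/a_t)] = 9619 m/s.
At r₂: circular v_c2 = √(μ/r₂) = 4000 m/s; transfer-apogee v_a = √[μ(2/r₂ − 1/a_t)] = 2616 m/s.
Δv₂ = v_c2 − v_a = 1384 m/s.
= 1.384 km/s.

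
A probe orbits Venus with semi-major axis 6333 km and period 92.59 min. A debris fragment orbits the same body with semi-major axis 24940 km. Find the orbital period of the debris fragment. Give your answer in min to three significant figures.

T₂ ≈ 724 min

Kepler's third law: T² ∝ a³, so T₂ = T₁ (a₂/a₁)^(3/2).
a₂/a₁ = 3.938, (a₂/a₁)^(3/2) = 7.815.
T₂ = 92.59 × 7.815 = 723.6 min.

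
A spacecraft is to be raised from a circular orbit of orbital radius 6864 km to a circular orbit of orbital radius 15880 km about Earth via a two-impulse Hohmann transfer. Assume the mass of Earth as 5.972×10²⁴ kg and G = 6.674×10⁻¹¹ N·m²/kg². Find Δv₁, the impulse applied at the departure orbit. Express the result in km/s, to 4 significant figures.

Δv ≈ 1.385 km/s

μ = GM = 6.674×10⁻¹¹ × 5.972×10²⁴ = 3.986×10¹⁴ m³/s².
r₁ = 6864 km = 6.864×10⁶ m.
r₂ = 15880 km = 1.588×10⁷ m.
Transfer ellipse a_t = (r₁ + r₂)/2 = 1.137×10⁷ m.
At r₁: circular v_c1 = √(μ/r₁) = 7620 m/s; transfer-perigee v_p = √[μ(2/r₁ − 1/a_t)] = 9005 m/s.
Δv₁ = v_p − v_c1 = 1385 m/s.
= 1.385 km/s.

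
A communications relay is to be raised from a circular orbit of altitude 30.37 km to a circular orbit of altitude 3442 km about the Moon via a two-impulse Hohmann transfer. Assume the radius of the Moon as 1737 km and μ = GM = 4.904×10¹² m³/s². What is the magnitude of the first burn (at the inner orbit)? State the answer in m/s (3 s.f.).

Δv ≈ 368 m/s

r₁ = 1737 + 30.37 = 1767.4 km = 1.7674×10⁶ m.
r₂ = 1737 + 3442 = 5179.0 km = 5.1790×10⁶ m.
Transfer ellipse a_t = (r₁ + r₂)/2 = 3.473×10⁶ m.
At r₁: circular v_c1 = √(μ/r₁) = 1666 m/s; transfer-perilune v_p = √[μ(2/r₁ − 1/a_t)] = 2034 m/s.
Δv₁ = v_p − v_c1 = 368.3 m/s.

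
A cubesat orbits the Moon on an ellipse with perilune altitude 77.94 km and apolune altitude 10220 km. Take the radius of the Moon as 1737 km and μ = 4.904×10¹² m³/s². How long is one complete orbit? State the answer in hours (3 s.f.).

T ≈ 14.2 hours

r_p = 1737 + 77.94 = 1814.9 km = 1.8149×10⁶ m.
r_a = 1737 + 10220 = 11957 km = 1.1957×10⁷ m.
Semi-major axis a = (r_p + r_a)/2 = (1814.9 + 11957)/2 = 6886.0 km = 6.886×10⁶ m.
By Kepler's third law T = 2π√(a³/μ) = 2π × 8.160×10³ = 5.127×10⁴ s.
= 14.24 hours.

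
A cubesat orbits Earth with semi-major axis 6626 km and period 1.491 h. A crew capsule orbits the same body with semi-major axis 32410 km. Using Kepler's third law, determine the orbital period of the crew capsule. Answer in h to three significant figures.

Kepler's third law: T² ∝ a³, so T₂ = T₁ (a₂/a₁)^(3/2).
a₂/a₁ = 4.891, (a₂/a₁)^(3/2) = 10.82.
T₂ = 1.491 × 10.82 = 16.13 h.

T₂ ≈ 16.1 h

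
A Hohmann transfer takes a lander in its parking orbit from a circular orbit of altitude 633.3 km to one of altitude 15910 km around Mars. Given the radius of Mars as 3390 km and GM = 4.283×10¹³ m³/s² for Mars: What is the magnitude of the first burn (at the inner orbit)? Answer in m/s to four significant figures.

Δv ≈ 934.7 m/s

r₁ = 3390 + 633.3 = 4023.3 km = 4.0233×10⁶ m.
r₂ = 3390 + 15910 = 19300 km = 1.9300×10⁷ m.
Transfer ellipse a_t = (r₁ + r₂)/2 = 1.166×10⁷ m.
At r₁: circular v_c1 = √(μ/r₁) = 3263 m/s; transfer-periapsis v_p = √[μ(2/r₁ − 1/a_t)] = 4197 m/s.
Δv₁ = v_p − v_c1 = 934.7 m/s.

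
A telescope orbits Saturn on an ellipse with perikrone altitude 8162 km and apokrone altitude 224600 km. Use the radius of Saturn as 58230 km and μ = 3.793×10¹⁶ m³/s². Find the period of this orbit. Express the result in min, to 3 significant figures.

T ≈ 1240 min

r_p = 58230 + 8162 = 66392 km = 6.6392×10⁷ m.
r_a = 58230 + 224600 = 282830 km = 2.8283×10⁸ m.
Semi-major axis a = (r_p + r_a)/2 = (66392 + 2.8283×10⁵)/2 = 1.7461×10⁵ km = 1.746×10⁸ m.
By Kepler's third law T = 2π√(a³/μ) = 2π × 1.185×10⁴ = 7.444×10⁴ s.
= 1241 min.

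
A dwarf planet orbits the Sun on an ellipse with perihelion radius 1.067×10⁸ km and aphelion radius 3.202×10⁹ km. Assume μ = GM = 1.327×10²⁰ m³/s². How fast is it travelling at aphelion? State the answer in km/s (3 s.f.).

v ≈ 1.63 km/s

Semi-major axis a = (r_p + r_a)/2 = 1.6544×10⁹ km = 1.654×10¹² m.
Vis-viva: v² = μ(2/r − 1/a) = 1.327×10²⁰ × (6.246×10⁻¹³ − 6.045×10⁻¹³) = 2.673×10⁶ m²/s².
v = 1635 m/s = 1.635 km/s.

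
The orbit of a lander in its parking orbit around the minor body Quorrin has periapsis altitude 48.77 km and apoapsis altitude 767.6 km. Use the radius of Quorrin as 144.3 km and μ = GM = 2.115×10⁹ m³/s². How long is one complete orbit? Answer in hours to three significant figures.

T ≈ 15.6 hours

r_p = 144.3 + 48.77 = 193.07 km = 1.9307×10⁵ m.
r_a = 144.3 + 767.6 = 911.90 km = 9.1190×10⁵ m.
Semi-major axis a = (r_p + r_a)/2 = (193.07 + 911.90)/2 = 552.49 km = 5.525×10⁵ m.
By Kepler's third law T = 2π√(a³/μ) = 2π × 8.929×10³ = 5.611×10⁴ s.
= 15.58 hours.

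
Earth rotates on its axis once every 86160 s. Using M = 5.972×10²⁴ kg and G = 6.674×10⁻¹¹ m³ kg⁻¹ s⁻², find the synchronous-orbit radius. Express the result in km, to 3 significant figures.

μ = GM = 6.674×10⁻¹¹ × 5.972×10²⁴ = 3.986×10¹⁴ m³/s².
A synchronous orbit has period T, so by Kepler's third law a = (μT²/4π²)^(1/3).
μT²/4π² = 3.986×10¹⁴ × (8.616×10⁴)² / 39.48 = 7.495×10²² m³.
a = 4.216×10⁷ m = 42162 km.

r_sync ≈ 42200 km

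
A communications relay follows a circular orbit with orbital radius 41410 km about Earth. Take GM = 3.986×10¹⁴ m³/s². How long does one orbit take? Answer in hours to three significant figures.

T ≈ 23.3 hours

r = 41410 km = 4.141×10⁷ m.
Kepler's third law: T = 2π√(r³/μ) = 2π√((4.141×10⁷)³ / 3.986×10¹⁴).
r³/μ = 1.781×10⁸ s², so T = 2π × 1.335×10⁴ = 8.386×10⁴ s.
Converting: 8.386×10⁴ s ÷ 3600 = 23.30 hours.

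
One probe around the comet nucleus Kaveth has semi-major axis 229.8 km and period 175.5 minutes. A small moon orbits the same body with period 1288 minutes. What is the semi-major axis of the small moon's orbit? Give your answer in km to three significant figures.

a₂ ≈ 868 km

Kepler's third law: a³ ∝ T², so a₂ = a₁ (T₂/T₁)^(2/3).
T₂/T₁ = 7.339, (T₂/T₁)^(2/3) = 3.777.
a₂ = 229.8 × 3.777 = 867.8 km.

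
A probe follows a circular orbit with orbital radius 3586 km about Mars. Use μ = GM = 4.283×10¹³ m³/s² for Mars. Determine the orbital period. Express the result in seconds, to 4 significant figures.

T ≈ 6520 seconds

r = 3586 km = 3.586×10⁶ m.
Kepler's third law: T = 2π√(r³/μ) = 2π√((3.586×10⁶)³ / 4.283×10¹³).
r³/μ = 1.077×10⁶ s², so T = 2π × 1.038×10³ = 6.520×10³ s.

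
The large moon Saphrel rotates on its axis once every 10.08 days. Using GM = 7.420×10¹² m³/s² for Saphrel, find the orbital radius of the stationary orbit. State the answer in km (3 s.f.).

T = 10.08 days = 8.709×10⁵ s.
A synchronous orbit has period T, so by Kepler's third law a = (μT²/4π²)^(1/3).
μT²/4π² = 7.420×10¹² × (8.709×10⁵)² / 39.48 = 1.426×10²³ m³.
a = 5.224×10⁷ m = 52239 km.

r_sync ≈ 52200 km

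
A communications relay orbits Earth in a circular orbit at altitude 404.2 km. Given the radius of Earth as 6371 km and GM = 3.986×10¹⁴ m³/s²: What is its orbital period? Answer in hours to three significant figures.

T ≈ 1.54 hours

r = 6371 + 404.2 = 6775.2 km = 6.7752×10⁶ m.
Kepler's third law: T = 2π√(r³/μ) = 2π√((6.775×10⁶)³ / 3.986×10¹⁴).
r³/μ = 7.802×10⁵ s², so T = 2π × 8.833×10² = 5.550×10³ s.
Converting: 5.550×10³ s ÷ 3600 = 1.542 hours.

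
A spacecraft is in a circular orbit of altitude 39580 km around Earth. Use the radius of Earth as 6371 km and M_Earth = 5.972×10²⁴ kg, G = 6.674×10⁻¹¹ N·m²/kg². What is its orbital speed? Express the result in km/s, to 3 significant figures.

v ≈ 2.95 km/s

μ = GM = 6.674×10⁻¹¹ × 5.972×10²⁴ = 3.986×10¹⁴ m³/s².
r = 6371 + 39580 = 45951 km = 4.5951×10⁷ m.
For a circular orbit v = √(μ/r) = √(3.986×10¹⁴ / 4.595×10⁷) = √(8.674×10⁶) = 2945 m/s.
That is 2.945 km/s.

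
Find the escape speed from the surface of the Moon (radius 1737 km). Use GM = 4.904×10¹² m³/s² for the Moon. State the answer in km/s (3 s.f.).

r = R = 1.737×10⁶ m.
Escape speed v_esc = √(2μ/r) = √(2 × 4.904×10¹² / 1.737×10⁶) = √(5.647×10⁶) = 2376 m/s.
= 2.376 km/s.

v_esc ≈ 2.38 km/s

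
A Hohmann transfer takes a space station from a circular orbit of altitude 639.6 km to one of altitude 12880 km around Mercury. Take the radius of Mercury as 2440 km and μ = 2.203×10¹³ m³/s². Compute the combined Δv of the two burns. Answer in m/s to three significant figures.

r₁ = 2440 + 639.6 = 3079.6 km = 3.0796×10⁶ m.
r₂ = 2440 + 12880 = 15320 km = 1.5320×10⁷ m.
Transfer ellipse a_t = (r₁ + r₂)/2 = 9.200×10⁶ m.
At r₁: circular v_c1 = √(μ/r₁) = 2675 m/s; transfer-periherm v_p = √[μ(2/r₁ − 1/a_t)] = 3451 m/s.
Δv₁ = v_p − v_c1 = 776.8 m/s.
At r₂: circular v_c2 = √(μ/r₂) = 1199 m/s; transfer-apoherm v_a = √[μ(2/r₂ − 1/a_t)] = 693.8 m/s.
Δv₂ = v_c2 − v_a = 505.4 m/s.
Total Δv = Δv₁ + Δv₂ = 1282 m/s.

Δv_total ≈ 1280 m/s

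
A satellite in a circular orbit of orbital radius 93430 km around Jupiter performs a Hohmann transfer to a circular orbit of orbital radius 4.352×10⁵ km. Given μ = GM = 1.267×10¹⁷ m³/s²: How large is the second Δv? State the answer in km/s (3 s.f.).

r₁ = 93430 km = 9.343×10⁷ m.
r₂ = 4.352×10⁵ km = 4.352×10⁸ m.
Transfer ellipse a_t = (r₁ + r₂)/2 = 2.643×10⁸ m.
At r₁: circular v_c1 = √(μ/r₁) = 36830 m/s; transfer-perijove v_p = √[μ(2/r₁ − 1/a_t)] = 47250 m/s.
At r₂: circular v_c2 = √(μ/r₂) = 17060 m/s; transfer-apojove v_a = √[μ(2/r₂ − 1/a_t)] = 10140 m/s.
Δv₂ = v_c2 − v_a = 6918 m/s.
= 6.918 km/s.

Δv ≈ 6.92 km/s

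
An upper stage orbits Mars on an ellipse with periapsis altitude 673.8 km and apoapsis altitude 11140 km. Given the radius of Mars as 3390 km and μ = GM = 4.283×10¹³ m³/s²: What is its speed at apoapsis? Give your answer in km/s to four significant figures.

r_p = 3390 + 673.8 = 4063.8 km = 4.0638×10⁶ m.
r_a = 3390 + 11140 = 14530 km = 1.4530×10⁷ m.
Semi-major axis a = (r_p + r_a)/2 = 9296.9 km = 9.297×10⁶ m.
Vis-viva: v² = μ(2/r − 1/a) = 4.283×10¹³ × (1.376×10⁻⁷ − 1.076×10⁻⁷) = 1.288×10⁶ m²/s².
v = 1135 m/s = 1.135 km/s.

v ≈ 1.135 km/s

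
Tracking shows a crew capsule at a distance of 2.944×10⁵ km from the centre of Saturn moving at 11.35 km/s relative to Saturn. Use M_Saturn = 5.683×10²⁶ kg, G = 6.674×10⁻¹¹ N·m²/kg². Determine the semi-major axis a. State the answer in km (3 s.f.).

μ = GM = 6.674×10⁻¹¹ × 5.683×10²⁶ = 3.793×10¹⁶ m³/s².
r = 2.944×10⁸ m.
Vis-viva rearranged: 1/a = 2/r − v²/μ = 6.793×10⁻⁹ − 3.396×10⁻⁹ = 3.397×10⁻⁹ m⁻¹.
a = 2.944×10⁸ m = 2.9438×10⁵ km.

a ≈ 2.94×10⁵ km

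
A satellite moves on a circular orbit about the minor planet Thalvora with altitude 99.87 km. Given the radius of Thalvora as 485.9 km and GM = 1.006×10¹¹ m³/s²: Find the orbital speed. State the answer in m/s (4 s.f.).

r = 485.9 + 99.87 = 585.77 km = 5.8577×10⁵ m.
For a circular orbit v = √(μ/r) = √(1.006×10¹¹ / 5.858×10⁵) = √(1.717×10⁵) = 414.4 m/s.

v ≈ 414.4 m/s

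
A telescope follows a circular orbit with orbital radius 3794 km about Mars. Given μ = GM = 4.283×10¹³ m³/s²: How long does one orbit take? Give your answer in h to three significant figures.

r = 3794 km = 3.794×10⁶ m.
Kepler's third law: T = 2π√(r³/μ) = 2π√((3.794×10⁶)³ / 4.283×10¹³).
r³/μ = 1.275×10⁶ s², so T = 2π × 1.129×10³ = 7.095×10³ s.
Converting: 7.095×10³ s ÷ 3600 = 1.971 h.

T ≈ 1.97 h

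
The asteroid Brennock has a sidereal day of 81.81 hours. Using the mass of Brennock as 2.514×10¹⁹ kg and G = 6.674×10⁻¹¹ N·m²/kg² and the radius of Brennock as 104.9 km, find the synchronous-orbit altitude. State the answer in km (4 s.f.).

h_sync ≈ 1440 km

μ = GM = 6.674×10⁻¹¹ × 2.514×10¹⁹ = 1.678×10⁹ m³/s².
T = 81.81 hours = 2.945×10⁵ s.
A synchronous orbit has period T, so by Kepler's third law a = (μT²/4π²)^(1/3).
μT²/4π² = 1.678×10⁹ × (2.945×10⁵)² / 39.48 = 3.686×10¹⁸ m³.
a = 1.545×10⁶ m = 1544.8 km.
Altitude h = a − R = 1544.8 − 104.9 = 1439.9 km.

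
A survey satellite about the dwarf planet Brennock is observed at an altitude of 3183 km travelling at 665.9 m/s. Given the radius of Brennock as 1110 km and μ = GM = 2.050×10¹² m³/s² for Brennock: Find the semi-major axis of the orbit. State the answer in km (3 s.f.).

r = 1110 + 3183 = 4293.0 km = 4.293×10⁶ m.
Vis-viva rearranged: 1/a = 2/r − v²/μ = 4.659×10⁻⁷ − 2.163×10⁻⁷ = 2.496×10⁻⁷ m⁻¹.
a = 4.007×10⁶ m = 4006.9 km.

a ≈ 4010 km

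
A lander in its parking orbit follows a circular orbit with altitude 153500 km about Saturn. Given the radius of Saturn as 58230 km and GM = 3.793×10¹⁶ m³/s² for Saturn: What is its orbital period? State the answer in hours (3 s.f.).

r = 58230 + 153500 = 211730 km = 2.1173×10⁸ m.
Kepler's third law: T = 2π√(r³/μ) = 2π√((2.117×10⁸)³ / 3.793×10¹⁶).
r³/μ = 2.502×10⁸ s², so T = 2π × 1.582×10⁴ = 9.939×10⁴ s.
Converting: 9.939×10⁴ s ÷ 3600 = 27.61 hours.

T ≈ 27.6 hours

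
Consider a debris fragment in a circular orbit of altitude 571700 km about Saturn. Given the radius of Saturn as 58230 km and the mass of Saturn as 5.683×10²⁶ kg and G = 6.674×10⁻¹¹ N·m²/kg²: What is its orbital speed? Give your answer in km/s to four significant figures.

μ = GM = 6.674×10⁻¹¹ × 5.683×10²⁶ = 3.793×10¹⁶ m³/s².
r = 58230 + 571700 = 629930 km = 6.2993×10⁸ m.
For a circular orbit v = √(μ/r) = √(3.793×10¹⁶ / 6.299×10⁸) = √(6.021×10⁷) = 7760 m/s.
That is 7.760 km/s.

v ≈ 7.760 km/s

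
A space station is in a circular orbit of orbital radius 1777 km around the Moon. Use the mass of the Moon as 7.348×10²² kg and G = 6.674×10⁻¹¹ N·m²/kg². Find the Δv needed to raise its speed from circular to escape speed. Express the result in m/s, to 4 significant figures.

μ = GM = 6.674×10⁻¹¹ × 7.348×10²² = 4.904×10¹² m³/s².
r = 1777 km = 1.777×10⁶ m.
Circular speed v_c = √(μ/r) = 1661 m/s.
Escape speed v_esc = √(2μ/r) = √2 × v_c = 2349 m/s.
Δv = v_esc − v_c = 688.1 m/s.

Δv ≈ 688.1 m/s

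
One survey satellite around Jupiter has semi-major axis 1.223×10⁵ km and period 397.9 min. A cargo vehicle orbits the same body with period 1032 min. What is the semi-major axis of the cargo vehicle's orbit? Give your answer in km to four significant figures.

a₂ ≈ 2.309×10⁵ km

Kepler's third law: a³ ∝ T², so a₂ = a₁ (T₂/T₁)^(2/3).
T₂/T₁ = 2.594, (T₂/T₁)^(2/3) = 1.888.
a₂ = 1.223×10⁵ × 1.888 = 2.309×10⁵ km.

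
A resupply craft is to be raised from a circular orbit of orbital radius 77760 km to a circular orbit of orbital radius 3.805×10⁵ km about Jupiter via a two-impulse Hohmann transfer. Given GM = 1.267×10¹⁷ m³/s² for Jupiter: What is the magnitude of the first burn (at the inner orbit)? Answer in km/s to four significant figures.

Δv ≈ 11.65 km/s

r₁ = 77760 km = 7.776×10⁷ m.
r₂ = 3.805×10⁵ km = 3.805×10⁸ m.
Transfer ellipse a_t = (r₁ + r₂)/2 = 2.291×10⁸ m.
At r₁: circular v_c1 = √(μ/r₁) = 40370 m/s; transfer-perijove v_p = √[μ(2/r₁ − 1/a_t)] = 52020 m/s.
Δv₁ = v_p − v_c1 = 11650 m/s.
= 11.65 km/s.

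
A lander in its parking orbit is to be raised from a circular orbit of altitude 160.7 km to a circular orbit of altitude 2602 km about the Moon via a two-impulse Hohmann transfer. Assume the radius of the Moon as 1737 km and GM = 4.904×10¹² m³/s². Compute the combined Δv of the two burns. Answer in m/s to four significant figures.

r₁ = 1737 + 160.7 = 1897.7 km = 1.8977×10⁶ m.
r₂ = 1737 + 2602 = 4339.0 km = 4.3390×10⁶ m.
Transfer ellipse a_t = (r₁ + r₂)/2 = 3.118×10⁶ m.
At r₁: circular v_c1 = √(μ/r₁) = 1608 m/s; transfer-perilune v_p = √[μ(2/r₁ − 1/a_t)] = 1896 m/s.
Δv₁ = v_p − v_c1 = 288.7 m/s.
At r₂: circular v_c2 = √(μ/r₂) = 1063 m/s; transfer-apolune v_a = √[μ(2/r₂ − 1/a_t)] = 829.3 m/s.
Δv₂ = v_c2 − v_a = 233.8 m/s.
Total Δv = Δv₁ + Δv₂ = 522.5 m/s.

Δv_total ≈ 522.5 m/s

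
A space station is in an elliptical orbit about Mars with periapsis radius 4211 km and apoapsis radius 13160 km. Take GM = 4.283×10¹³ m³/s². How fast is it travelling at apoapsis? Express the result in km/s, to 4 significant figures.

Semi-major axis a = (r_p + r_a)/2 = 8685.5 km = 8.686×10⁶ m.
Vis-viva: v² = μ(2/r − 1/a) = 4.283×10¹³ × (1.520×10⁻⁷ − 1.151×10⁻⁷) = 1.578×10⁶ m²/s².
v = 1256 m/s = 1.256 km/s.

v ≈ 1.256 km/s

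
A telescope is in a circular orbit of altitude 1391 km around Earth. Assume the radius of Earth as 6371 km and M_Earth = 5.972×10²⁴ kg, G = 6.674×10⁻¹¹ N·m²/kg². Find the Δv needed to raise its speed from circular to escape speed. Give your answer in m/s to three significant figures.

Δv ≈ 2970 m/s

μ = GM = 6.674×10⁻¹¹ × 5.972×10²⁴ = 3.986×10¹⁴ m³/s².
r = 6371 + 1391 = 7762.0 km = 7.7620×10⁶ m.
Circular speed v_c = √(μ/r) = 7166 m/s.
Escape speed v_esc = √(2μ/r) = √2 × v_c = 10130 m/s.
Δv = v_esc − v_c = 2968 m/s.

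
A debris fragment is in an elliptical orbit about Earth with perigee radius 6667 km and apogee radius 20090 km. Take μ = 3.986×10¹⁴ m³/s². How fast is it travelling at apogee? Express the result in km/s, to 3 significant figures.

v ≈ 3.14 km/s

Semi-major axis a = (r_p + r_a)/2 = 13378 km = 1.338×10⁷ m.
Vis-viva: v² = μ(2/r − 1/a) = 3.986×10¹⁴ × (9.955×10⁻⁸ − 7.475×10⁻⁸) = 9.887×10⁶ m²/s².
v = 3144 m/s = 3.144 km/s.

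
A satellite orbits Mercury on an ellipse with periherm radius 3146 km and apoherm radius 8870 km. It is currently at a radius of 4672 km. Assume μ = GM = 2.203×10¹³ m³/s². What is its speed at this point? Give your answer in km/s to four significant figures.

Semi-major axis a = (r_p + r_a)/2 = 6008.0 km = 6.008×10⁶ m.
Vis-viva: v² = μ(2/r − 1/a) = 2.203×10¹³ × (4.281×10⁻⁷ − 1.664×10⁻⁷) = 5.764×10⁶ m²/s².
v = 2401 m/s = 2.401 km/s.

v ≈ 2.401 km/s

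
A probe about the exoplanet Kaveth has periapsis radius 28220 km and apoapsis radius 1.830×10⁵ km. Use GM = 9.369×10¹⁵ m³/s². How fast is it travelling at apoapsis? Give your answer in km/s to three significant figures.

v ≈ 3.70 km/s

Semi-major axis a = (r_p + r_a)/2 = 1.0561×10⁵ km = 1.056×10⁸ m.
Vis-viva: v² = μ(2/r − 1/a) = 9.369×10¹⁵ × (1.093×10⁻⁸ − 9.469×10⁻⁹) = 1.368×10⁷ m²/s².
v = 3699 m/s = 3.699 km/s.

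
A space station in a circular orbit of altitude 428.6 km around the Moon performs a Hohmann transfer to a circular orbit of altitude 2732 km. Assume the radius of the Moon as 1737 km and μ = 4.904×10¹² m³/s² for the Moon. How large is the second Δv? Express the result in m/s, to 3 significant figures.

r₁ = 1737 + 428.6 = 2165.6 km = 2.1656×10⁶ m.
r₂ = 1737 + 2732 = 4469.0 km = 4.4690×10⁶ m.
Transfer ellipse a_t = (r₁ + r₂)/2 = 3.317×10⁶ m.
At r₁: circular v_c1 = √(μ/r₁) = 1505 m/s; transfer-perilune v_p = √[μ(2/r₁ − 1/a_t)] = 1747 m/s.
At r₂: circular v_c2 = √(μ/r₂) = 1048 m/s; transfer-apolune v_a = √[μ(2/r₂ − 1/a_t)] = 846.4 m/s.
Δv₂ = v_c2 − v_a = 201.2 m/s.

Δv ≈ 201 m/s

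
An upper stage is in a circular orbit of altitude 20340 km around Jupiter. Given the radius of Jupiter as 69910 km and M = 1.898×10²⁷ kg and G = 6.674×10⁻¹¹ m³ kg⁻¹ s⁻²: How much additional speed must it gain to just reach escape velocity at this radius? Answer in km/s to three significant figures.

Δv ≈ 15.5 km/s

μ = GM = 6.674×10⁻¹¹ × 1.898×10²⁷ = 1.267×10¹⁷ m³/s².
r = 69910 + 20340 = 90250 km = 9.0250×10⁷ m.
Circular speed v_c = √(μ/r) = 37460 m/s.
Escape speed v_esc = √(2μ/r) = √2 × v_c = 52980 m/s.
Δv = v_esc − v_c = 15520 m/s = 15.52 km/s.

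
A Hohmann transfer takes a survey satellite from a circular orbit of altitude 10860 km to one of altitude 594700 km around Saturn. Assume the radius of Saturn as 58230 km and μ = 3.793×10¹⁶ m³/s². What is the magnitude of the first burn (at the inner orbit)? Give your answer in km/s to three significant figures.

r₁ = 58230 + 10860 = 69090 km = 6.9090×10⁷ m.
r₂ = 58230 + 594700 = 652930 km = 6.5293×10⁸ m.
Transfer ellipse a_t = (r₁ + r₂)/2 = 3.610×10⁸ m.
At r₁: circular v_c1 = √(μ/r₁) = 23430 m/s; transfer-perikrone v_p = √[μ(2/r₁ − 1/a_t)] = 31510 m/s.
Δv₁ = v_p − v_c1 = 8080 m/s.
= 8.080 km/s.

Δv ≈ 8.08 km/s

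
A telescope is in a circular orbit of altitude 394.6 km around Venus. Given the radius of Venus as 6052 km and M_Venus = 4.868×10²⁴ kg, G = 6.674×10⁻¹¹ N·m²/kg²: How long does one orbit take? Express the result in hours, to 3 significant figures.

T ≈ 1.58 hours

μ = GM = 6.674×10⁻¹¹ × 4.868×10²⁴ = 3.249×10¹⁴ m³/s².
r = 6052 + 394.6 = 6446.6 km = 6.4466×10⁶ m.
Kepler's third law: T = 2π√(r³/μ) = 2π√((6.447×10⁶)³ / 3.249×10¹⁴).
r³/μ = 8.246×10⁵ s², so T = 2π × 9.081×10² = 5.706×10³ s.
Converting: 5.706×10³ s ÷ 3600 = 1.585 hours.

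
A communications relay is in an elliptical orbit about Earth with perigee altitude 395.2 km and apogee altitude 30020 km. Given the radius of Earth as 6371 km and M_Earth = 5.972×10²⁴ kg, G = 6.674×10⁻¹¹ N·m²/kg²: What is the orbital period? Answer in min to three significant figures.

μ = GM = 6.674×10⁻¹¹ × 5.972×10²⁴ = 3.986×10¹⁴ m³/s².
r_p = 6371 + 395.2 = 6766.2 km = 6.7662×10⁶ m.
r_a = 6371 + 30020 = 36391 km = 3.6391×10⁷ m.
Semi-major axis a = (r_p + r_a)/2 = (6766.2 + 36391)/2 = 21579 km = 2.158×10⁷ m.
By Kepler's third law T = 2π√(a³/μ) = 2π × 5.021×10³ = 3.155×10⁴ s.
= 525.8 min.

T ≈ 526 min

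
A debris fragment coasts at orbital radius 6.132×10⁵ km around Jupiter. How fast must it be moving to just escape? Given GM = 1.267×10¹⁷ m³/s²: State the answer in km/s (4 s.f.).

r = 6.132×10⁵ km = 6.132×10⁸ m.
Escape speed v_esc = √(2μ/r) = √(2 × 1.267×10¹⁷ / 6.132×10⁸) = √(4.132×10⁸) = 20330 m/s.
= 20.33 km/s.

v_esc ≈ 20.33 km/s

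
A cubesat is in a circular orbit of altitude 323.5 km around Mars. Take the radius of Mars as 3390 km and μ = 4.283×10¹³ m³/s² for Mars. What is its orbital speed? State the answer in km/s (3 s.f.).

r = 3390 + 323.5 = 3713.5 km = 3.7135×10⁶ m.
For a circular orbit v = √(μ/r) = √(4.283×10¹³ / 3.714×10⁶) = √(1.153×10⁷) = 3396 m/s.
That is 3.396 km/s.

v ≈ 3.40 km/s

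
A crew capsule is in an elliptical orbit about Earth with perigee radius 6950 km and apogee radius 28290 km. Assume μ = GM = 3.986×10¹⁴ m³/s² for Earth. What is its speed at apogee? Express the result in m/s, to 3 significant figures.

v ≈ 2360 m/s

Semi-major axis a = (r_p + r_a)/2 = 17620 km = 1.762×10⁷ m.
Vis-viva: v² = μ(2/r − 1/a) = 3.986×10¹⁴ × (7.070×10⁻⁸ − 5.675×10⁻⁸) = 5.558×10⁶ m²/s².
v = 2357 m/s.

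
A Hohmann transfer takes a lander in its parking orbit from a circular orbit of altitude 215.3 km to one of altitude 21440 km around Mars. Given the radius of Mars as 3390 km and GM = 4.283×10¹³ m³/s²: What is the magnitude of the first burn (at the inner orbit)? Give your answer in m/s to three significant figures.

r₁ = 3390 + 215.3 = 3605.3 km = 3.6053×10⁶ m.
r₂ = 3390 + 21440 = 24830 km = 2.4830×10⁷ m.
Transfer ellipse a_t = (r₁ + r₂)/2 = 1.422×10⁷ m.
At r₁: circular v_c1 = √(μ/r₁) = 3447 m/s; transfer-periapsis v_p = √[μ(2/r₁ − 1/a_t)] = 4555 m/s.
Δv₁ = v_p − v_c1 = 1108 m/s.

Δv ≈ 1110 m/s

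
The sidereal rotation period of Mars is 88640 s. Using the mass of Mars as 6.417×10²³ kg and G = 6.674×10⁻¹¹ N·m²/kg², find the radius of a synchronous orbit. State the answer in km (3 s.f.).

r_sync ≈ 20400 km

μ = GM = 6.674×10⁻¹¹ × 6.417×10²³ = 4.283×10¹³ m³/s².
A synchronous orbit has period T, so by Kepler's third law a = (μT²/4π²)^(1/3).
μT²/4π² = 4.283×10¹³ × (8.864×10⁴)² / 39.48 = 8.524×10²¹ m³.
a = 2.043×10⁷ m = 20427 km.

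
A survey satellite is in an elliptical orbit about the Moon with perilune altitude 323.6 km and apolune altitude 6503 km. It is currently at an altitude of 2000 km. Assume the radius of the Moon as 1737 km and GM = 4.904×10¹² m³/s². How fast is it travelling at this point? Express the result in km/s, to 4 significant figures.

r_p = 1737 + 323.6 = 2060.6 km = 2.0606×10⁶ m.
r_a = 1737 + 6503 = 8240.0 km = 8.2400×10⁶ m.
r = 1737 + 2000 = 3737.0 km = 3.737×10⁶ m.
Semi-major axis a = (r_p + r_a)/2 = 5150.3 km = 5.150×10⁶ m.
Vis-viva: v² = μ(2/r − 1/a) = 4.904×10¹² × (5.352×10⁻⁷ − 1.942×10⁻⁷) = 1.672×10⁶ m²/s².
v = 1293 m/s = 1.293 km/s.

v ≈ 1.293 km/s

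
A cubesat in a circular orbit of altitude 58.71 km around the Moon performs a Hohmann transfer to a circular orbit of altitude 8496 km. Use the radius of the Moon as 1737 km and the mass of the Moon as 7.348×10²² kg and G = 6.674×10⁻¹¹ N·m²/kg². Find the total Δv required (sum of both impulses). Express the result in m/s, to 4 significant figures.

Δv_total ≈ 817.0 m/s

μ = GM = 6.674×10⁻¹¹ × 7.348×10²² = 4.904×10¹² m³/s².
r₁ = 1737 + 58.71 = 1795.7 km = 1.7957×10⁶ m.
r₂ = 1737 + 8496 = 10233 km = 1.0233×10⁷ m.
Transfer ellipse a_t = (r₁ + r₂)/2 = 6.014×10⁶ m.
At r₁: circular v_c1 = √(μ/r₁) = 1653 m/s; transfer-perilune v_p = √[μ(2/r₁ − 1/a_t)] = 2156 m/s.
Δv₁ = v_p − v_c1 = 503.0 m/s.
At r₂: circular v_c2 = √(μ/r₂) = 692.3 m/s; transfer-apolune v_a = √[μ(2/r₂ − 1/a_t)] = 378.3 m/s.
Δv₂ = v_c2 − v_a = 314.0 m/s.
Total Δv = Δv₁ + Δv₂ = 817.0 m/s.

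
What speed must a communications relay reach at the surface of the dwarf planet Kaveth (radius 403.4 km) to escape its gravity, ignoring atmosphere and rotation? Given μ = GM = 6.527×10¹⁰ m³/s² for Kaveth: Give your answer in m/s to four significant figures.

v_esc ≈ 568.9 m/s

r = R = 4.034×10⁵ m.
Escape speed v_esc = √(2μ/r) = √(2 × 6.527×10¹⁰ / 4.034×10⁵) = √(3.236×10⁵) = 568.9 m/s.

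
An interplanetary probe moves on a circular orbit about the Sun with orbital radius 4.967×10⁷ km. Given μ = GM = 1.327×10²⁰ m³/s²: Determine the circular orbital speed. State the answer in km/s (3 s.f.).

r = 4.967×10⁷ km = 4.967×10¹⁰ m.
For a circular orbit v = √(μ/r) = √(1.327×10²⁰ / 4.967×10¹⁰) = √(2.672×10⁹) = 51690 m/s.
That is 51.69 km/s.

v ≈ 51.7 km/s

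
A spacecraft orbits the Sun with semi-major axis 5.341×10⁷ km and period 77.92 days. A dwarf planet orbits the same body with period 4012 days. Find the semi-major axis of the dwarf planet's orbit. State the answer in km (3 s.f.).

a₂ ≈ 7.39×10⁸ km

Kepler's third law: a³ ∝ T², so a₂ = a₁ (T₂/T₁)^(2/3).
T₂/T₁ = 51.49, (T₂/T₁)^(2/3) = 13.84.
a₂ = 5.341×10⁷ × 13.84 = 7.392×10⁸ km.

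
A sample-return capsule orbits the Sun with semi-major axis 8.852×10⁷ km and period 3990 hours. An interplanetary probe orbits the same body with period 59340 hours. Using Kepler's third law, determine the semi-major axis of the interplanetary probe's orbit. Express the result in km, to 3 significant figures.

Kepler's third law: a³ ∝ T², so a₂ = a₁ (T₂/T₁)^(2/3).
T₂/T₁ = 14.87, (T₂/T₁)^(2/3) = 6.048.
a₂ = 8.852×10⁷ × 6.048 = 5.353×10⁸ km.

a₂ ≈ 5.35×10⁸ km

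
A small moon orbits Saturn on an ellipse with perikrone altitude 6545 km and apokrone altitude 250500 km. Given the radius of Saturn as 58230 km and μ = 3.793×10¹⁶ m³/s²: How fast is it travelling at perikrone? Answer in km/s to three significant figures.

v ≈ 31.1 km/s

r_p = 58230 + 6545 = 64775 km = 6.4775×10⁷ m.
r_a = 58230 + 250500 = 308730 km = 3.0873×10⁸ m.
Semi-major axis a = (r_p + r_a)/2 = 1.8675×10⁵ km = 1.868×10⁸ m.
Vis-viva: v² = μ(2/r − 1/a) = 3.793×10¹⁶ × (3.088×10⁻⁸ − 5.355×10⁻⁹) = 9.680×10⁸ m²/s².
v = 31110 m/s = 31.11 km/s.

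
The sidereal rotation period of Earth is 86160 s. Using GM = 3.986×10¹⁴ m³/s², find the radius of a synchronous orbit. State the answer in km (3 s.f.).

A synchronous orbit has period T, so by Kepler's third law a = (μT²/4π²)^(1/3).
μT²/4π² = 3.986×10¹⁴ × (8.616×10⁴)² / 39.48 = 7.495×10²² m³.
a = 4.216×10⁷ m = 42163 km.

r_sync ≈ 42200 km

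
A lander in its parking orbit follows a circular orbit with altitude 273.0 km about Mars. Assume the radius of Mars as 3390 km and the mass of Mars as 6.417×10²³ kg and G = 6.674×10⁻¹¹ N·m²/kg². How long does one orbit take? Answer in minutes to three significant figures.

T ≈ 112 minutes

μ = GM = 6.674×10⁻¹¹ × 6.417×10²³ = 4.283×10¹³ m³/s².
r = 3390 + 273.0 = 3663.0 km = 3.6630×10⁶ m.
Kepler's third law: T = 2π√(r³/μ) = 2π√((3.663×10⁶)³ / 4.283×10¹³).
r³/μ = 1.148×10⁶ s², so T = 2π × 1.071×10³ = 6.731×10³ s.
Converting: 6.731×10³ s ÷ 60.00 = 112.2 minutes.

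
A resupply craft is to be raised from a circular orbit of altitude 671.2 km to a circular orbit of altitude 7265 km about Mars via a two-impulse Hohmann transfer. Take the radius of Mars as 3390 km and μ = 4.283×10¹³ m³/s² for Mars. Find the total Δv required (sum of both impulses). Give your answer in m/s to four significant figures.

Δv_total ≈ 1176 m/s

r₁ = 3390 + 671.2 = 4061.2 km = 4.0612×10⁶ m.
r₂ = 3390 + 7265 = 10655 km = 1.0655×10⁷ m.
Transfer ellipse a_t = (r₁ + r₂)/2 = 7.358×10⁶ m.
At r₁: circular v_c1 = √(μ/r₁) = 3247 m/s; transfer-periapsis v_p = √[μ(2/r₁ − 1/a_t)] = 3908 m/s.
Δv₁ = v_p − v_c1 = 660.4 m/s.
At r₂: circular v_c2 = √(μ/r₂) = 2005 m/s; transfer-apoapsis v_a = √[μ(2/r₂ − 1/a_t)] = 1490 m/s.
Δv₂ = v_c2 − v_a = 515.4 m/s.
Total Δv = Δv₁ + Δv₂ = 1176 m/s.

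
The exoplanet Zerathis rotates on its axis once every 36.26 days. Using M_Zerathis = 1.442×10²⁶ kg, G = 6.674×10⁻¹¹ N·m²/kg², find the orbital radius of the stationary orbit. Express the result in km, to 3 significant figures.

r_sync ≈ 1.34×10⁶ km

μ = GM = 6.674×10⁻¹¹ × 1.442×10²⁶ = 9.624×10¹⁵ m³/s².
T = 36.26 days = 3.133×10⁶ s.
A synchronous orbit has period T, so by Kepler's third law a = (μT²/4π²)^(1/3).
μT²/4π² = 9.624×10¹⁵ × (3.133×10⁶)² / 39.48 = 2.393×10²⁷ m³.
a = 1.337×10⁹ m = 1.3375×10⁶ km.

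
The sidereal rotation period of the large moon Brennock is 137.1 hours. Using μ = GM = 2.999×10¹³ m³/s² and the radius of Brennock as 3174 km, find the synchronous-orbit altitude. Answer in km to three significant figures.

T = 137.1 hours = 4.936×10⁵ s.
A synchronous orbit has period T, so by Kepler's third law a = (μT²/4π²)^(1/3).
μT²/4π² = 2.999×10¹³ × (4.936×10⁵)² / 39.48 = 1.851×10²³ m³.
a = 5.699×10⁷ m = 56986 km.
Altitude h = a − R = 56986 − 3174 = 53812 km.

h_sync ≈ 53800 km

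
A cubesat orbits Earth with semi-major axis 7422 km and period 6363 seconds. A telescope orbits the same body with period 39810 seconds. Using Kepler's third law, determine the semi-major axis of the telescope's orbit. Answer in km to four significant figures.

a₂ ≈ 25200 km

Kepler's third law: a³ ∝ T², so a₂ = a₁ (T₂/T₁)^(2/3).
T₂/T₁ = 6.256, (T₂/T₁)^(2/3) = 3.395.
a₂ = 7422 × 3.395 = 25200 km.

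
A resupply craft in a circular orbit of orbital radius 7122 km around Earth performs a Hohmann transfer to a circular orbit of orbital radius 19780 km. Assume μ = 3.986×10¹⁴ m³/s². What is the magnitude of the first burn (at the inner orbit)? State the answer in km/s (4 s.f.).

Δv ≈ 1.591 km/s

r₁ = 7122 km = 7.122×10⁶ m.
r₂ = 19780 km = 1.978×10⁷ m.
Transfer ellipse a_t = (r₁ + r₂)/2 = 1.345×10⁷ m.
At r₁: circular v_c1 = √(μ/r₁) = 7481 m/s; transfer-perigee v_p = √[μ(2/r₁ − 1/a_t)] = 9072 m/s.
Δv₁ = v_p − v_c1 = 1591 m/s.
= 1.591 km/s.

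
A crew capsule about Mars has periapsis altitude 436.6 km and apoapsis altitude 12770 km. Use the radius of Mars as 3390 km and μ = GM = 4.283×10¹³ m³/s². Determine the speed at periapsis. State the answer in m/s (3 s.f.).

v ≈ 4250 m/s

r_p = 3390 + 436.6 = 3826.6 km = 3.8266×10⁶ m.
r_a = 3390 + 12770 = 16160 km = 1.6160×10⁷ m.
Semi-major axis a = (r_p + r_a)/2 = 9993.3 km = 9.993×10⁶ m.
Vis-viva: v² = μ(2/r − 1/a) = 4.283×10¹³ × (5.227×10⁻⁷ − 1.001×10⁻⁷) = 1.810×10⁷ m²/s².
v = 4254 m/s.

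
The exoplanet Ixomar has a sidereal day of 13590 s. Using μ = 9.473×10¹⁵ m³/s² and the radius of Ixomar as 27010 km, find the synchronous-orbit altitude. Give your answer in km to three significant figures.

A synchronous orbit has period T, so by Kepler's third law a = (μT²/4π²)^(1/3).
μT²/4π² = 9.473×10¹⁵ × (1.359×10⁴)² / 39.48 = 4.432×10²² m³.
a = 3.539×10⁷ m = 35388 km.
Altitude h = a − R = 35388 − 27010 = 8378.0 km.

h_sync ≈ 8380 km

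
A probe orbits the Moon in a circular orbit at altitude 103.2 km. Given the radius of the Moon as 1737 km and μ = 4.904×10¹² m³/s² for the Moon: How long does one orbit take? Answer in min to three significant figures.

r = 1737 + 103.2 = 1840.2 km = 1.8402×10⁶ m.
Kepler's third law: T = 2π√(r³/μ) = 2π√((1.840×10⁶)³ / 4.904×10¹²).
r³/μ = 1.271×10⁶ s², so T = 2π × 1.127×10³ = 7.083×10³ s.
Converting: 7.083×10³ s ÷ 60.00 = 118.0 min.

T ≈ 118 min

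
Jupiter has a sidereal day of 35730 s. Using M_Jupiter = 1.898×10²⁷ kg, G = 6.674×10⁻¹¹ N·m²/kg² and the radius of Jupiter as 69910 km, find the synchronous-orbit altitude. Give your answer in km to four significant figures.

h_sync ≈ 90090 km

μ = GM = 6.674×10⁻¹¹ × 1.898×10²⁷ = 1.267×10¹⁷ m³/s².
A synchronous orbit has period T, so by Kepler's third law a = (μT²/4π²)^(1/3).
μT²/4π² = 1.267×10¹⁷ × (3.573×10⁴)² / 39.48 = 4.096×10²⁴ m³.
a = 1.600×10⁸ m = 1.6000×10⁵ km.
Altitude h = a − R = 1.6000×10⁵ − 69910 = 90094 km.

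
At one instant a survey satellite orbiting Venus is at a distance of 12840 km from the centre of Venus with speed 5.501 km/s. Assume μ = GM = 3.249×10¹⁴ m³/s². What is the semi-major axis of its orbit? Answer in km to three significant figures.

a ≈ 16000 km

r = 1.284×10⁷ m.
Vis-viva rearranged: 1/a = 2/r − v²/μ = 1.558×10⁻⁷ − 9.314×10⁻⁸ = 6.262×10⁻⁸ m⁻¹.
a = 1.597×10⁷ m = 15968 km.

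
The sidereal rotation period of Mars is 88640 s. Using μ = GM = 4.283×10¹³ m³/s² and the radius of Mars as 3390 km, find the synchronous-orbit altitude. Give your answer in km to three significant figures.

A synchronous orbit has period T, so by Kepler's third law a = (μT²/4π²)^(1/3).
μT²/4π² = 4.283×10¹³ × (8.864×10⁴)² / 39.48 = 8.524×10²¹ m³.
a = 2.043×10⁷ m = 20428 km.
Altitude h = a − R = 20428 − 3390 = 17038 km.

h_sync ≈ 17000 km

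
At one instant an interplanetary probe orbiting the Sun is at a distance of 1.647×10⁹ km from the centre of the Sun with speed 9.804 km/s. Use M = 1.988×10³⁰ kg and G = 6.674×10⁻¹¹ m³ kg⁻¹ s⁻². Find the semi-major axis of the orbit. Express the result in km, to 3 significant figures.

a ≈ 2.04×10⁹ km

μ = GM = 6.674×10⁻¹¹ × 1.988×10³⁰ = 1.327×10²⁰ m³/s².
r = 1.647×10¹² m.
Vis-viva rearranged: 1/a = 2/r − v²/μ = 1.214×10⁻¹² − 7.244×10⁻¹³ = 4.899×10⁻¹³ m⁻¹.
a = 2.041×10¹² m = 2.0413×10⁹ km.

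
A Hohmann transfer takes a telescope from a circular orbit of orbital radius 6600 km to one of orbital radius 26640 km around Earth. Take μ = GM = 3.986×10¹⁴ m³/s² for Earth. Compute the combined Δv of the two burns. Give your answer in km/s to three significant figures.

r₁ = 6600 km = 6.600×10⁶ m.
r₂ = 26640 km = 2.664×10⁷ m.
Transfer ellipse a_t = (r₁ + r₂)/2 = 1.662×10⁷ m.
At r₁: circular v_c1 = √(μ/r₁) = 7771 m/s; transfer-perigee v_p = √[μ(2/r₁ − 1/a_t)] = 9839 m/s.
Δv₁ = v_p − v_c1 = 2068 m/s.
At r₂: circular v_c2 = √(μ/r₂) = 3868 m/s; transfer-apogee v_a = √[μ(2/r₂ − 1/a_t)] = 2438 m/s.
Δv₂ = v_c2 − v_a = 1431 m/s.
Total Δv = Δv₁ + Δv₂ = 3498 m/s = 3.498 km/s.

Δv_total ≈ 3.50 km/s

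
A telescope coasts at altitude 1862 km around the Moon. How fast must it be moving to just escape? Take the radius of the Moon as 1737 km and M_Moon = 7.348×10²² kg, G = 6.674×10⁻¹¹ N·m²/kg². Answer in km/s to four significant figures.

μ = GM = 6.674×10⁻¹¹ × 7.348×10²² = 4.904×10¹² m³/s².
r = 1737 + 1862 = 3599.0 km = 3.5990×10⁶ m.
Escape speed v_esc = √(2μ/r) = √(2 × 4.904×10¹² / 3.599×10⁶) = √(2.725×10⁶) = 1651 m/s.
= 1.651 km/s.

v_esc ≈ 1.651 km/s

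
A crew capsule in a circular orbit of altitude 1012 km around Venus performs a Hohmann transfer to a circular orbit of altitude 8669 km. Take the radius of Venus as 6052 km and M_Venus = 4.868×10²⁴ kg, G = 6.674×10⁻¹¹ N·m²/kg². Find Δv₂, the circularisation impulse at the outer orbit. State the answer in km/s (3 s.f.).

μ = GM = 6.674×10⁻¹¹ × 4.868×10²⁴ = 3.249×10¹⁴ m³/s².
r₁ = 6052 + 1012 = 7064.0 km = 7.0640×10⁶ m.
r₂ = 6052 + 8669 = 14721 km = 1.4721×10⁷ m.
Transfer ellipse a_t = (r₁ + r₂)/2 = 1.089×10⁷ m.
At r₁: circular v_c1 = √(μ/r₁) = 6782 m/s; transfer-periapsis v_p = √[μ(2/r₁ − 1/a_t)] = 7884 m/s.
At r₂: circular v_c2 = √(μ/r₂) = 4698 m/s; transfer-apoapsis v_a = √[μ(2/r₂ − 1/a_t)] = 3783 m/s.
Δv₂ = v_c2 − v_a = 914.6 m/s.
= 0.9146 km/s.

Δv ≈ 0.915 km/s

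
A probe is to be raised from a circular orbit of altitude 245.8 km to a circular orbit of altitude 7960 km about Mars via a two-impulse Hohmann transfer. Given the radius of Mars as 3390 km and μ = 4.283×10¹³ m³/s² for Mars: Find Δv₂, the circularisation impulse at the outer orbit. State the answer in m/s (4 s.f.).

r₁ = 3390 + 245.8 = 3635.8 km = 3.6358×10⁶ m.
r₂ = 3390 + 7960 = 11350 km = 1.1350×10⁷ m.
Transfer ellipse a_t = (r₁ + r₂)/2 = 7.493×10⁶ m.
At r₁: circular v_c1 = √(μ/r₁) = 3432 m/s; transfer-periapsis v_p = √[μ(2/r₁ − 1/a_t)] = 4224 m/s.
At r₂: circular v_c2 = √(μ/r₂) = 1943 m/s; transfer-apoapsis v_a = √[μ(2/r₂ − 1/a_t)] = 1353 m/s.
Δv₂ = v_c2 − v_a = 589.4 m/s.

Δv ≈ 589.4 m/s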